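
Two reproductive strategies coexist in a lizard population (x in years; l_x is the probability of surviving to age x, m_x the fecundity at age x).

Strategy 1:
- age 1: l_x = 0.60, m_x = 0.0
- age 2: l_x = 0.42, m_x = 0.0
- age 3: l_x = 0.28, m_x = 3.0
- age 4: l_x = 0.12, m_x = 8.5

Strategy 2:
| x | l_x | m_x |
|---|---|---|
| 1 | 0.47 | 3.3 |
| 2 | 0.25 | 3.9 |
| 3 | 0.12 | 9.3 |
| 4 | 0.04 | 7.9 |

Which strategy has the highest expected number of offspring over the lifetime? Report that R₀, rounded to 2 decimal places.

3.96

Strategy 1: R₀ = 0.60×0.0 + 0.42×0.0 + 0.28×3.0 + 0.12×8.5 = 1.8600
Strategy 2: R₀ = 0.47×3.3 + 0.25×3.9 + 0.12×9.3 + 0.04×7.9 = 3.9580
Highest R₀: strategy 2 with 3.9580.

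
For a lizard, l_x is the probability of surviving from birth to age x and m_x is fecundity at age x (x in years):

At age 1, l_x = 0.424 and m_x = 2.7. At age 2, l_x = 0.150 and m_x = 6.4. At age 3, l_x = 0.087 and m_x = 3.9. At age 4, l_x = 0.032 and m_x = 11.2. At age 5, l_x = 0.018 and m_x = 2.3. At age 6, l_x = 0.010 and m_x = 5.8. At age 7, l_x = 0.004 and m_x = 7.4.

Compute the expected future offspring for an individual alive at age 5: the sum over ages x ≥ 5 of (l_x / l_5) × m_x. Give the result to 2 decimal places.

7.17

l_5 = 0.018. Conditional survival from age 5 to x is l_x / l_5.
  x=5: (0.018/0.018) × 2.3 = 2.3000
  x=6: (0.010/0.018) × 5.8 = 3.2222
  x=7: (0.004/0.018) × 7.4 = 1.6444
Sum = 2.3000 + 3.2222 + 1.6444 = 7.1667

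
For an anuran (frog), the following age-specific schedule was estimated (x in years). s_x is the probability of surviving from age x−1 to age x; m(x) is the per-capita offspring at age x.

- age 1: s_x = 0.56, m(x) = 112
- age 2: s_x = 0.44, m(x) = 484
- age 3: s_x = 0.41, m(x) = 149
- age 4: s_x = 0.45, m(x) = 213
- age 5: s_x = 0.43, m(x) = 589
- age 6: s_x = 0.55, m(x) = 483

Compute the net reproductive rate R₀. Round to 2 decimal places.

Survivorship from birth: l_x = s_1·s_2·…·s_x.
  l_1 = 0.56000
  l_2 = 0.24640
  l_3 = 0.10102
  l_4 = 0.04546
  l_5 = 0.01955
  l_6 = 0.01075
R₀ = Σ l_x m(x):
  age 1: 0.56000 × 112 = 62.7200
  age 2: 0.24640 × 484 = 119.2576
  age 3: 0.10102 × 149 = 15.0520
  age 4: 0.04546 × 213 = 9.6830
  age 5: 0.01955 × 589 = 11.5150
  age 6: 0.01075 × 483 = 5.1922
R₀ = 62.7200 + 119.2576 + 15.0520 + 9.6830 + 11.5150 + 5.1922 = 223.4198

223.42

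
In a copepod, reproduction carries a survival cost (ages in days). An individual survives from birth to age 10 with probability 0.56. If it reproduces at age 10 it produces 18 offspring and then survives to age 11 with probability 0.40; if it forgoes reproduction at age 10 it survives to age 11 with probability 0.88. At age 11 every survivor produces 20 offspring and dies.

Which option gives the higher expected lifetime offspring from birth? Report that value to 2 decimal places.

14.56

breed at age 10: R₀ = 0.56 × (18 + 0.40 × 20) = 0.56 × 26.0000 = 14.5600
delay to age 11: R₀ = 0.56 × (0.88 × 20) = 0.56 × 17.6000 = 9.8560
Higher: breed at age 10 (14.5600).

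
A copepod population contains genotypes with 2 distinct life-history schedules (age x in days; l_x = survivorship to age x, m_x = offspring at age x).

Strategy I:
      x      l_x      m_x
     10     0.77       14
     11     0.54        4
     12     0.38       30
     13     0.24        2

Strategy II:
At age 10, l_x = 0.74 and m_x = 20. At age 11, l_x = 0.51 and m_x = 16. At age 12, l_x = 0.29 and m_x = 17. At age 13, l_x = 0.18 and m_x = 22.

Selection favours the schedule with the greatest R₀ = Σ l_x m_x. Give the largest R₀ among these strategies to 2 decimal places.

31.85

Strategy I: R₀ = 0.77×14 + 0.54×4 + 0.38×30 + 0.24×2 = 24.8200
Strategy II: R₀ = 0.74×20 + 0.51×16 + 0.29×17 + 0.18×22 = 31.8500
Highest R₀: strategy II with 31.8500.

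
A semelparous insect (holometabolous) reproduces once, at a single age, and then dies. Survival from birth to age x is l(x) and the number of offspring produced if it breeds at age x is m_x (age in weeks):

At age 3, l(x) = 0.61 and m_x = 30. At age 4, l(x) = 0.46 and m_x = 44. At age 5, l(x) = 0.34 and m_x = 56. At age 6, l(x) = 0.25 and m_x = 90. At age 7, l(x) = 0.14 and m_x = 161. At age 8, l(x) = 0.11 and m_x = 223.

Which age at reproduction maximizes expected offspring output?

Expected offspring if breeding at age x = l(x) × m_x:
  age 3: 0.61 × 30 = 18.300
  age 4: 0.46 × 44 = 20.240
  age 5: 0.34 × 56 = 19.040
  age 6: 0.25 × 90 = 22.500
  age 7: 0.14 × 161 = 22.540
  age 8: 0.11 × 223 = 24.530
Maximum at age 8 (24.530).

8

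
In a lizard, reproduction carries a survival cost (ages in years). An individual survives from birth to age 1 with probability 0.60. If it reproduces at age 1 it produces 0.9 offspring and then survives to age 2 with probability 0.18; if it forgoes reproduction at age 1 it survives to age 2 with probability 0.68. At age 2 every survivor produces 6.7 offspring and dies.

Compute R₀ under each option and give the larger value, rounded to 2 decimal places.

2.73

breed at age 1: R₀ = 0.60 × (0.9 + 0.18 × 6.7) = 0.60 × 2.1060 = 1.2636
delay to age 2: R₀ = 0.60 × (0.68 × 6.7) = 0.60 × 4.5560 = 2.7336
Higher: delay to age 2 (2.7336).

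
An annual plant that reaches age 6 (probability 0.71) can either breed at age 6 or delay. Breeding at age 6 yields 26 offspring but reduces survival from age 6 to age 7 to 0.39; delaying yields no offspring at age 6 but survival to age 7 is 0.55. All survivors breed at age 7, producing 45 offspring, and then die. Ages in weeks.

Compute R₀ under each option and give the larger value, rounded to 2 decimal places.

breed at age 6: R₀ = 0.71 × (26 + 0.39 × 45) = 0.71 × 43.5500 = 30.9205
delay to age 7: R₀ = 0.71 × (0.55 × 45) = 0.71 × 24.7500 = 17.5725
Higher: breed at age 6 (30.9205).

30.92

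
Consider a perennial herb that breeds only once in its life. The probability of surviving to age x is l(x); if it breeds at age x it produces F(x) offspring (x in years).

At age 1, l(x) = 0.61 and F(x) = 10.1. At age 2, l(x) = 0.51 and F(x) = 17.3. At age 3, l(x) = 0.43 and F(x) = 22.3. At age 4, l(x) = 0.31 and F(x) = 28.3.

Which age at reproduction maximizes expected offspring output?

3

Expected offspring if breeding at age x = l(x) × F(x):
  age 1: 0.61 × 10.1 = 6.161
  age 2: 0.51 × 17.3 = 8.823
  age 3: 0.43 × 22.3 = 9.589
  age 4: 0.31 × 28.3 = 8.773
Maximum at age 3 (9.589).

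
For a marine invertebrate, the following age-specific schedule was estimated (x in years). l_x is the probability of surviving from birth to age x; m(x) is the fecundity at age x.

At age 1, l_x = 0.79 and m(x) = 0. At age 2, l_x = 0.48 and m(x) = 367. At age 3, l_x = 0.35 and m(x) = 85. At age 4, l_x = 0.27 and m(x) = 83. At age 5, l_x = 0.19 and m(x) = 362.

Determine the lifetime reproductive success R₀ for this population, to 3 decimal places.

297.100

R₀ = Σ l_x m(x):
  age 1: 0.79 × 0 = 0.0000
  age 2: 0.48 × 367 = 176.1600
  age 3: 0.35 × 85 = 29.7500
  age 4: 0.27 × 83 = 22.4100
  age 5: 0.19 × 362 = 68.7800
R₀ = 0.0000 + 176.1600 + 29.7500 + 22.4100 + 68.7800 = 297.1000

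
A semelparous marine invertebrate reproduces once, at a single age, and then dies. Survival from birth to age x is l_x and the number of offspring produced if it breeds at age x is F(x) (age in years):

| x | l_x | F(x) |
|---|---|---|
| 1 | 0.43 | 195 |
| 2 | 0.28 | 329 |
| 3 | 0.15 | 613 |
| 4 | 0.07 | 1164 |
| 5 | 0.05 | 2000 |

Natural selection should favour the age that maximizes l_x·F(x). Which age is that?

5

Expected offspring if breeding at age x = l_x × F(x):
  age 1: 0.43 × 195 = 83.850
  age 2: 0.28 × 329 = 92.120
  age 3: 0.15 × 613 = 91.950
  age 4: 0.07 × 1164 = 81.480
  age 5: 0.05 × 2000 = 100.000
Maximum at age 5 (100.000).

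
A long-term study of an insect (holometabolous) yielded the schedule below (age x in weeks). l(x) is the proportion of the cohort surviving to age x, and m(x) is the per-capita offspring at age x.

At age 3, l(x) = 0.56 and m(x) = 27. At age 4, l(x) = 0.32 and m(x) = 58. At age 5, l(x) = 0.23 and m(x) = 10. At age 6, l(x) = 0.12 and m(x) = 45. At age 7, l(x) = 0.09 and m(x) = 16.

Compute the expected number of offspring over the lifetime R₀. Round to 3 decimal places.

R₀ = Σ l(x) m(x):
  age 3: 0.56 × 27 = 15.1200
  age 4: 0.32 × 58 = 18.5600
  age 5: 0.23 × 10 = 2.3000
  age 6: 0.12 × 45 = 5.4000
  age 7: 0.09 × 16 = 1.4400
R₀ = 15.1200 + 18.5600 + 2.3000 + 5.4000 + 1.4400 = 42.8200

42.820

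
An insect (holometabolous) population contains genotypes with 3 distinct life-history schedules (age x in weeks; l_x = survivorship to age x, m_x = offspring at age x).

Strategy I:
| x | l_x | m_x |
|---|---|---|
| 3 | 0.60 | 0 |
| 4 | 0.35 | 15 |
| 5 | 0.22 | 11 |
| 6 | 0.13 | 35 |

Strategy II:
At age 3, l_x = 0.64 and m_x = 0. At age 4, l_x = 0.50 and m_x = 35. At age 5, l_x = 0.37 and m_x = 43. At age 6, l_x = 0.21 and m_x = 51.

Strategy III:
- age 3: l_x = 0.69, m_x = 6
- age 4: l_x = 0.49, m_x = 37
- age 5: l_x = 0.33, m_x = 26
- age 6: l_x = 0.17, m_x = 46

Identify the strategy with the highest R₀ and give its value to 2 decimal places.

44.12

Strategy I: R₀ = 0.60×0 + 0.35×15 + 0.22×11 + 0.13×35 = 12.2200
Strategy II: R₀ = 0.64×0 + 0.50×35 + 0.37×43 + 0.21×51 = 44.1200
Strategy III: R₀ = 0.69×6 + 0.49×37 + 0.33×26 + 0.17×46 = 38.6700
Highest R₀: strategy II with 44.1200.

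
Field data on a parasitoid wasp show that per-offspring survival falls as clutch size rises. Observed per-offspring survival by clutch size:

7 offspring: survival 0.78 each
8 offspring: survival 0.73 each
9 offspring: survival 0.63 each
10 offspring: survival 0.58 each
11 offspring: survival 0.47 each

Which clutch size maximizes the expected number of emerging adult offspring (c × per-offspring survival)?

Expected emerging adult offspring = c × s(c):
  c=7: 7 × 0.78 = 5.460
  c=8: 8 × 0.73 = 5.840
  c=9: 9 × 0.63 = 5.670
  c=10: 10 × 0.58 = 5.800
  c=11: 11 × 0.47 = 5.170
Maximum at c = 8 (5.840 emerging adult offspring).

8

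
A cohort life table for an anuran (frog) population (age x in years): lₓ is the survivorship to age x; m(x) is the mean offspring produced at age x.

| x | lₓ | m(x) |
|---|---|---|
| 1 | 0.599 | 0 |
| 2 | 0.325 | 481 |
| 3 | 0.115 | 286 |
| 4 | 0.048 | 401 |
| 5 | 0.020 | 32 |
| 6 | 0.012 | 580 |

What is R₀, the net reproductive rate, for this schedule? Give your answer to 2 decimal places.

R₀ = Σ lₓ m(x):
  age 1: 0.599 × 0 = 0.0000
  age 2: 0.325 × 481 = 156.3250
  age 3: 0.115 × 286 = 32.8900
  age 4: 0.048 × 401 = 19.2480
  age 5: 0.020 × 32 = 0.6400
  age 6: 0.012 × 580 = 6.9600
R₀ = 0.0000 + 156.3250 + 32.8900 + 19.2480 + 0.6400 + 6.9600 = 216.0630

216.06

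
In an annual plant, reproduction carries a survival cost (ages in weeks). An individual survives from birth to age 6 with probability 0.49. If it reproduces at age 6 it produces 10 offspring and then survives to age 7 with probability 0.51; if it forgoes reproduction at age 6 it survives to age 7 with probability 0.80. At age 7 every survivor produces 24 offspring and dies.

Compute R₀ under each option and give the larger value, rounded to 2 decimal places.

10.90

breed at age 6: R₀ = 0.49 × (10 + 0.51 × 24) = 0.49 × 22.2400 = 10.8976
delay to age 7: R₀ = 0.49 × (0.80 × 24) = 0.49 × 19.2000 = 9.4080
Higher: breed at age 6 (10.8976).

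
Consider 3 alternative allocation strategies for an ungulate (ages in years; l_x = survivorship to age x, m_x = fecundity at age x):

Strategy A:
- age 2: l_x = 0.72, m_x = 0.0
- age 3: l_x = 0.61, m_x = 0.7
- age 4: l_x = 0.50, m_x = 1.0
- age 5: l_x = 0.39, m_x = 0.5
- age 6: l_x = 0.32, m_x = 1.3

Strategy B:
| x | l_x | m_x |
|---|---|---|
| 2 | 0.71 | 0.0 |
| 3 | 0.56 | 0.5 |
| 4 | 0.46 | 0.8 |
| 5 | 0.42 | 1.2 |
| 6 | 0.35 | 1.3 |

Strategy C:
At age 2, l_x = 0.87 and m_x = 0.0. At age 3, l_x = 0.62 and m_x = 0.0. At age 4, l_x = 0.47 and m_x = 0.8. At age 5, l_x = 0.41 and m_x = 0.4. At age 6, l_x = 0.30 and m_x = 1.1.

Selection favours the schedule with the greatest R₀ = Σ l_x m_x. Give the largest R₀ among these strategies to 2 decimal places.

1.61

Strategy A: R₀ = 0.72×0.0 + 0.61×0.7 + 0.50×1.0 + 0.39×0.5 + 0.32×1.3 = 1.5380
Strategy B: R₀ = 0.71×0.0 + 0.56×0.5 + 0.46×0.8 + 0.42×1.2 + 0.35×1.3 = 1.6070
Strategy C: R₀ = 0.87×0.0 + 0.62×0.0 + 0.47×0.8 + 0.41×0.4 + 0.30×1.1 = 0.8700
Highest R₀: strategy B with 1.6070.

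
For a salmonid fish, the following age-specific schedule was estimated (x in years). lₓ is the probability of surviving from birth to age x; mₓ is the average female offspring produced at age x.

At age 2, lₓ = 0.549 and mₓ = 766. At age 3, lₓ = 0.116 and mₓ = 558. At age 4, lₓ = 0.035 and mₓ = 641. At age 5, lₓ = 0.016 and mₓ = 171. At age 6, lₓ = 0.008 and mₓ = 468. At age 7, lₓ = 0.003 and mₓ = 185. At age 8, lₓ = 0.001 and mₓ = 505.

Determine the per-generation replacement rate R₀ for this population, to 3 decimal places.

R₀ = Σ lₓ mₓ:
  age 2: 0.549 × 766 = 420.5340
  age 3: 0.116 × 558 = 64.7280
  age 4: 0.035 × 641 = 22.4350
  age 5: 0.016 × 171 = 2.7360
  age 6: 0.008 × 468 = 3.7440
  age 7: 0.003 × 185 = 0.5550
  age 8: 0.001 × 505 = 0.5050
R₀ = 420.5340 + 64.7280 + 22.4350 + 2.7360 + 3.7440 + 0.5550 + 0.5050 = 515.2370

515.237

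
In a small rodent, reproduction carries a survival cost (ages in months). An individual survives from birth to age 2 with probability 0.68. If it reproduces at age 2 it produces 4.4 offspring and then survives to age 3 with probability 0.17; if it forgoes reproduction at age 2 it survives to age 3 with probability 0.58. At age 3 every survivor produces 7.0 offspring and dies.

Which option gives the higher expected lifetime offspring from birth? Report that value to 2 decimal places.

breed at age 2: R₀ = 0.68 × (4.4 + 0.17 × 7.0) = 0.68 × 5.5900 = 3.8012
delay to age 3: R₀ = 0.68 × (0.58 × 7.0) = 0.68 × 4.0600 = 2.7608
Higher: breed at age 2 (3.8012).

3.80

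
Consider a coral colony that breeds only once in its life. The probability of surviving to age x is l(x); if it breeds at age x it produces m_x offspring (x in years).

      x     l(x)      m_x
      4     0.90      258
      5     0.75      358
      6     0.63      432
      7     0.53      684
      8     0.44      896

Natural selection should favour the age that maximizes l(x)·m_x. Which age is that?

Expected offspring if breeding at age x = l(x) × m_x:
  age 4: 0.90 × 258 = 232.200
  age 5: 0.75 × 358 = 268.500
  age 6: 0.63 × 432 = 272.160
  age 7: 0.53 × 684 = 362.520
  age 8: 0.44 × 896 = 394.240
Maximum at age 8 (394.240).

8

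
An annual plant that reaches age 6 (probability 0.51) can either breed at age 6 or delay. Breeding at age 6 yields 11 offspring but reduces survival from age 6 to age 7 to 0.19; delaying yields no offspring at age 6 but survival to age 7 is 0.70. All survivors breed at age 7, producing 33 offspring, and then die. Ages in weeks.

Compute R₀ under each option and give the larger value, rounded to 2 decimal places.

11.78

breed at age 6: R₀ = 0.51 × (11 + 0.19 × 33) = 0.51 × 17.2700 = 8.8077
delay to age 7: R₀ = 0.51 × (0.70 × 33) = 0.51 × 23.1000 = 11.7810
Higher: delay to age 7 (11.7810).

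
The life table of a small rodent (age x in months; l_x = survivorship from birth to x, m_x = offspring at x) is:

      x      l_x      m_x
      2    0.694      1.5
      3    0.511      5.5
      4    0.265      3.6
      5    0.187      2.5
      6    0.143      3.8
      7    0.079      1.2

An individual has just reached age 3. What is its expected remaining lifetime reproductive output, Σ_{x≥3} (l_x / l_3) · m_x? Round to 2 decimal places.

l_3 = 0.511. Conditional survival from age 3 to x is l_x / l_3.
  x=3: (0.511/0.511) × 5.5 = 5.5000
  x=4: (0.265/0.511) × 3.6 = 1.8669
  x=5: (0.187/0.511) × 2.5 = 0.9149
  x=6: (0.143/0.511) × 3.8 = 1.0634
  x=7: (0.079/0.511) × 1.2 = 0.1855
Sum = 5.5000 + 1.8669 + 0.9149 + 1.0634 + 0.1855 = 9.5307

9.53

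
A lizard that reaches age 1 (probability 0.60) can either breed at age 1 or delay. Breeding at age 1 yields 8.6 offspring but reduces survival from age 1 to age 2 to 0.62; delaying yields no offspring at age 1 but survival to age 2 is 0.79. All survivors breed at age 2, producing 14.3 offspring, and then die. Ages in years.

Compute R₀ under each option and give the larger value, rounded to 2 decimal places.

10.48

breed at age 1: R₀ = 0.60 × (8.6 + 0.62 × 14.3) = 0.60 × 17.4660 = 10.4796
delay to age 2: R₀ = 0.60 × (0.79 × 14.3) = 0.60 × 11.2970 = 6.7782
Higher: breed at age 1 (10.4796).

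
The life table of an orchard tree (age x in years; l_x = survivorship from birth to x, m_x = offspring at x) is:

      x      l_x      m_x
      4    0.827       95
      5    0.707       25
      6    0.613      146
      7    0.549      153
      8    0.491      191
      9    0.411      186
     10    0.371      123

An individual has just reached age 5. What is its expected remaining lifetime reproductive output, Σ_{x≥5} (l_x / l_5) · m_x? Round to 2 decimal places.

575.71

l_5 = 0.707. Conditional survival from age 5 to x is l_x / l_5.
  x=5: (0.707/0.707) × 25 = 25.0000
  x=6: (0.613/0.707) × 146 = 126.5884
  x=7: (0.549/0.707) × 153 = 118.8076
  x=8: (0.491/0.707) × 191 = 132.6464
  x=9: (0.411/0.707) × 186 = 108.1273
  x=10: (0.371/0.707) × 123 = 64.5446
Sum = 25.0000 + 126.5884 + 118.8076 + 132.6464 + 108.1273 + 64.5446 = 575.7143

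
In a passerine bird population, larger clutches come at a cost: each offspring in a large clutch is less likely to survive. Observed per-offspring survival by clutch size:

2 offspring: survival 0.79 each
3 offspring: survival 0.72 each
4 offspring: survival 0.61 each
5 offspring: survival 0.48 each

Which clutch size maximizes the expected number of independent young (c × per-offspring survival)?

Expected independent young = c × s(c):
  c=2: 2 × 0.79 = 1.580
  c=3: 3 × 0.72 = 2.160
  c=4: 4 × 0.61 = 2.440
  c=5: 5 × 0.48 = 2.400
Maximum at c = 4 (2.440 independent young).

4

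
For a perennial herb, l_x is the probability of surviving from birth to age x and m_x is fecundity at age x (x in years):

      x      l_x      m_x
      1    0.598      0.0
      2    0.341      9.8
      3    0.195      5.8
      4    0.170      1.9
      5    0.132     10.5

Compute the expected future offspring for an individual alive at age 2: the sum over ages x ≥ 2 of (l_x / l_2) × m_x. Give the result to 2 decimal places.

l_2 = 0.341. Conditional survival from age 2 to x is l_x / l_2.
  x=2: (0.341/0.341) × 9.8 = 9.8000
  x=3: (0.195/0.341) × 5.8 = 3.3167
  x=4: (0.170/0.341) × 1.9 = 0.9472
  x=5: (0.132/0.341) × 10.5 = 4.0645
Sum = 9.8000 + 3.3167 + 0.9472 + 4.0645 = 18.1284

18.13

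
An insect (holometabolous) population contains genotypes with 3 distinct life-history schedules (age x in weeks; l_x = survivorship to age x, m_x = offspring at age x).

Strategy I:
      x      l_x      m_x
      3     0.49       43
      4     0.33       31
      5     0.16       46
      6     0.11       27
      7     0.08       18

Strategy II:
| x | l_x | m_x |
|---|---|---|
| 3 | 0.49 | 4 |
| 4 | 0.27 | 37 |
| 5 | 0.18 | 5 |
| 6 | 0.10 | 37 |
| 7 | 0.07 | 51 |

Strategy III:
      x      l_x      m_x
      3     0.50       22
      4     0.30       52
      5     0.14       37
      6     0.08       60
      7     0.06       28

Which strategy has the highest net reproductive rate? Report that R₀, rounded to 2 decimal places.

Strategy I: R₀ = 0.49×43 + 0.33×31 + 0.16×46 + 0.11×27 + 0.08×18 = 43.0700
Strategy II: R₀ = 0.49×4 + 0.27×37 + 0.18×5 + 0.10×37 + 0.07×51 = 20.1200
Strategy III: R₀ = 0.50×22 + 0.30×52 + 0.14×37 + 0.08×60 + 0.06×28 = 38.2600
Highest R₀: strategy I with 43.0700.

43.07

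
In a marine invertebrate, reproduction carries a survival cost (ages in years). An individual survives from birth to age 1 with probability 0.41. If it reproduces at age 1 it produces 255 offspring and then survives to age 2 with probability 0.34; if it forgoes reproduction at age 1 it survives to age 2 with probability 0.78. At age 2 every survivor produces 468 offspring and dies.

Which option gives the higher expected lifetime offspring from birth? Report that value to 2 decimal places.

169.79

breed at age 1: R₀ = 0.41 × (255 + 0.34 × 468) = 0.41 × 414.1200 = 169.7892
delay to age 2: R₀ = 0.41 × (0.78 × 468) = 0.41 × 365.0400 = 149.6664
Higher: breed at age 1 (169.7892).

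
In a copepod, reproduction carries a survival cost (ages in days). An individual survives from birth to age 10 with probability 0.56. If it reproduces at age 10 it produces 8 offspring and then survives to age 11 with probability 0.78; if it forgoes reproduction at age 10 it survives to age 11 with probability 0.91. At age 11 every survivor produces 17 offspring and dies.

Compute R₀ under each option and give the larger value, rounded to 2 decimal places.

11.91

breed at age 10: R₀ = 0.56 × (8 + 0.78 × 17) = 0.56 × 21.2600 = 11.9056
delay to age 11: R₀ = 0.56 × (0.91 × 17) = 0.56 × 15.4700 = 8.6632
Higher: breed at age 10 (11.9056).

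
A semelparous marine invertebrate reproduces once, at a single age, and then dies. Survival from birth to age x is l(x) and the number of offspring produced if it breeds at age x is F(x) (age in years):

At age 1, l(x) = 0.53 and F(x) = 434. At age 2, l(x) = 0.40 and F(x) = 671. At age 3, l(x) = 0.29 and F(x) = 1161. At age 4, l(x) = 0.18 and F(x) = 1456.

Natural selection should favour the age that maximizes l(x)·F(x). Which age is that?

Expected offspring if breeding at age x = l(x) × F(x):
  age 1: 0.53 × 434 = 230.020
  age 2: 0.40 × 671 = 268.400
  age 3: 0.29 × 1161 = 336.690
  age 4: 0.18 × 1456 = 262.080
Maximum at age 3 (336.690).

3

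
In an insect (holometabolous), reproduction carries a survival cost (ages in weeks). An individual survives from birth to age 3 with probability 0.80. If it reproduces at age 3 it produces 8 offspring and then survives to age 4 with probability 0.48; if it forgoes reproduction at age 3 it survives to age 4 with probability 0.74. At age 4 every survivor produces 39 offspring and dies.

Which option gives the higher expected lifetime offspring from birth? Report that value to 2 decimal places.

23.09

breed at age 3: R₀ = 0.80 × (8 + 0.48 × 39) = 0.80 × 26.7200 = 21.3760
delay to age 4: R₀ = 0.80 × (0.74 × 39) = 0.80 × 28.8600 = 23.0880
Higher: delay to age 4 (23.0880).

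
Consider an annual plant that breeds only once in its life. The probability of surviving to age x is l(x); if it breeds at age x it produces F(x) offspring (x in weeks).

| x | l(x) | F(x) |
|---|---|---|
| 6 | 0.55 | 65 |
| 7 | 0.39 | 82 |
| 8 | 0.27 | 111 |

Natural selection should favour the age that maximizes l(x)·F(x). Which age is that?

Expected offspring if breeding at age x = l(x) × F(x):
  age 6: 0.55 × 65 = 35.750
  age 7: 0.39 × 82 = 31.980
  age 8: 0.27 × 111 = 29.970
Maximum at age 6 (35.750).

6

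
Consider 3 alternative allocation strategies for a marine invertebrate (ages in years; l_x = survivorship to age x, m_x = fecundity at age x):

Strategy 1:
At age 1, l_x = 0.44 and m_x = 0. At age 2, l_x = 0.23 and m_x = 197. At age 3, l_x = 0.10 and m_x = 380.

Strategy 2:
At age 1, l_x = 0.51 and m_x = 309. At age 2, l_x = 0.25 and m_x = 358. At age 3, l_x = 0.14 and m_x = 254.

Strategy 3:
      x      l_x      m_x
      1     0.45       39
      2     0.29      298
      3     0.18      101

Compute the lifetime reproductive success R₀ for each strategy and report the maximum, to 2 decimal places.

282.65

Strategy 1: R₀ = 0.44×0 + 0.23×197 + 0.10×380 = 83.3100
Strategy 2: R₀ = 0.51×309 + 0.25×358 + 0.14×254 = 282.6500
Strategy 3: R₀ = 0.45×39 + 0.29×298 + 0.18×101 = 122.1500
Highest R₀: strategy 2 with 282.6500.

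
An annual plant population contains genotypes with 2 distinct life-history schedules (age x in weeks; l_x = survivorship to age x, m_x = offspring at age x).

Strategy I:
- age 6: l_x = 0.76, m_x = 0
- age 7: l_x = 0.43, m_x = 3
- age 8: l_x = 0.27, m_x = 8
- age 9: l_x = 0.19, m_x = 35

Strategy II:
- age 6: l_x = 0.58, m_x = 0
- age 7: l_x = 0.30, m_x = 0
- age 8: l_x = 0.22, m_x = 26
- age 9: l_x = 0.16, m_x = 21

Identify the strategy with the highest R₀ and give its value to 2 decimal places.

Strategy I: R₀ = 0.76×0 + 0.43×3 + 0.27×8 + 0.19×35 = 10.1000
Strategy II: R₀ = 0.58×0 + 0.30×0 + 0.22×26 + 0.16×21 = 9.0800
Highest R₀: strategy I with 10.1000.

10.10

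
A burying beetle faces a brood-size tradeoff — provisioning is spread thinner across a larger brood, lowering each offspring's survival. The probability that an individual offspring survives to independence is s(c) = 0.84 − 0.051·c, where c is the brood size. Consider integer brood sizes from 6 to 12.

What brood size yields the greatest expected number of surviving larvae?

8

Expected surviving larvae = c × s(c):
  c=6: 6 × 0.534 = 3.204
  c=7: 7 × 0.483 = 3.381
  c=8: 8 × 0.432 = 3.456
  c=9: 9 × 0.381 = 3.429
  c=10: 10 × 0.330 = 3.300
  c=11: 11 × 0.279 = 3.069
  c=12: 12 × 0.228 = 2.736
Maximum at c = 8 (3.456 surviving larvae).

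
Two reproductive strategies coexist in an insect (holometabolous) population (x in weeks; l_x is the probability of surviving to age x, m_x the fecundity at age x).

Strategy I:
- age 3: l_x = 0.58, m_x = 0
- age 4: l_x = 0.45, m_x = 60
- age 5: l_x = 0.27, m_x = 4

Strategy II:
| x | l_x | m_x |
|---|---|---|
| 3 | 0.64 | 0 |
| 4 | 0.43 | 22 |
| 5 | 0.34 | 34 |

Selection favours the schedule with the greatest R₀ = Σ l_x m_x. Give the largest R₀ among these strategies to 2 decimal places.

Strategy I: R₀ = 0.58×0 + 0.45×60 + 0.27×4 = 28.0800
Strategy II: R₀ = 0.64×0 + 0.43×22 + 0.34×34 = 21.0200
Highest R₀: strategy I with 28.0800.

28.08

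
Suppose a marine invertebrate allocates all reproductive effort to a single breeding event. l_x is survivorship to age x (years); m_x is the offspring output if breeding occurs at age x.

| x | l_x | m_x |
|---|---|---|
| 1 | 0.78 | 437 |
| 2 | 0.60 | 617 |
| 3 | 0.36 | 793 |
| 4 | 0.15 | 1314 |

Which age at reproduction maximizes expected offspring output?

Expected offspring if breeding at age x = l_x × m_x:
  age 1: 0.78 × 437 = 340.860
  age 2: 0.60 × 617 = 370.200
  age 3: 0.36 × 793 = 285.480
  age 4: 0.15 × 1314 = 197.100
Maximum at age 2 (370.200).

2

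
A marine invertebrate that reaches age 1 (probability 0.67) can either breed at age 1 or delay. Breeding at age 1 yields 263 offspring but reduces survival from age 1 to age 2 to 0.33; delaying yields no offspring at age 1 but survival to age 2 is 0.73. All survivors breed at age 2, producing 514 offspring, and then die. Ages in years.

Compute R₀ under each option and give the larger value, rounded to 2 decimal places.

289.86

breed at age 1: R₀ = 0.67 × (263 + 0.33 × 514) = 0.67 × 432.6200 = 289.8554
delay to age 2: R₀ = 0.67 × (0.73 × 514) = 0.67 × 375.2200 = 251.3974
Higher: breed at age 1 (289.8554).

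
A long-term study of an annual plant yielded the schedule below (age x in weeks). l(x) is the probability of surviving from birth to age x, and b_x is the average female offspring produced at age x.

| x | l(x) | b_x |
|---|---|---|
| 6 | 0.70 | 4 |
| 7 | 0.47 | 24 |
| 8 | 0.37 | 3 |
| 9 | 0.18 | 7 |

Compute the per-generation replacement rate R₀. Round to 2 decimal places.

R₀ = Σ l(x) b_x:
  age 6: 0.70 × 4 = 2.8000
  age 7: 0.47 × 24 = 11.2800
  age 8: 0.37 × 3 = 1.1100
  age 9: 0.18 × 7 = 1.2600
R₀ = 2.8000 + 11.2800 + 1.1100 + 1.2600 = 16.4500

16.45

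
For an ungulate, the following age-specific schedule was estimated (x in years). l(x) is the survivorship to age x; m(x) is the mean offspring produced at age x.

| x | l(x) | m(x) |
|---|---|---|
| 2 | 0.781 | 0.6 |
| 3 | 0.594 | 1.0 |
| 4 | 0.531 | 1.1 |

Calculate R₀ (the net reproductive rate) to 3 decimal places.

1.647

R₀ = Σ l(x) m(x):
  age 2: 0.781 × 0.6 = 0.4686
  age 3: 0.594 × 1.0 = 0.5940
  age 4: 0.531 × 1.1 = 0.5841
R₀ = 0.4686 + 0.5940 + 0.5841 = 1.6467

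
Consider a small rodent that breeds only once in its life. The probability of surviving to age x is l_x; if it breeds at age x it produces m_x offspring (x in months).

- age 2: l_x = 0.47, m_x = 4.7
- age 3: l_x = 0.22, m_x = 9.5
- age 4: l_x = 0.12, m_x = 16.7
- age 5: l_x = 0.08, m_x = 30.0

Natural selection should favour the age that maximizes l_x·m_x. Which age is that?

5

Expected offspring if breeding at age x = l_x × m_x:
  age 2: 0.47 × 4.7 = 2.209
  age 3: 0.22 × 9.5 = 2.090
  age 4: 0.12 × 16.7 = 2.004
  age 5: 0.08 × 30.0 = 2.400
Maximum at age 5 (2.400).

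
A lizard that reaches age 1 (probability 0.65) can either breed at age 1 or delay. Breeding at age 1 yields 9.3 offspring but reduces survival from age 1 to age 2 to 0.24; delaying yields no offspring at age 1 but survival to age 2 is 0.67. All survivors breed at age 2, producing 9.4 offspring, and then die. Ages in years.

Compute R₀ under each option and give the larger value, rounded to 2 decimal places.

7.51

breed at age 1: R₀ = 0.65 × (9.3 + 0.24 × 9.4) = 0.65 × 11.5560 = 7.5114
delay to age 2: R₀ = 0.65 × (0.67 × 9.4) = 0.65 × 6.2980 = 4.0937
Higher: breed at age 1 (7.5114).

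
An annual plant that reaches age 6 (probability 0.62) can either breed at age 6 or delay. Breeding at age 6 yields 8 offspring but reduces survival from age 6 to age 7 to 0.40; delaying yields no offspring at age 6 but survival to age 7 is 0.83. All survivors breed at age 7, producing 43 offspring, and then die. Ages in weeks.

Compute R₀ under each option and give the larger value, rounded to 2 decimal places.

breed at age 6: R₀ = 0.62 × (8 + 0.40 × 43) = 0.62 × 25.2000 = 15.6240
delay to age 7: R₀ = 0.62 × (0.83 × 43) = 0.62 × 35.6900 = 22.1278
Higher: delay to age 7 (22.1278).

22.13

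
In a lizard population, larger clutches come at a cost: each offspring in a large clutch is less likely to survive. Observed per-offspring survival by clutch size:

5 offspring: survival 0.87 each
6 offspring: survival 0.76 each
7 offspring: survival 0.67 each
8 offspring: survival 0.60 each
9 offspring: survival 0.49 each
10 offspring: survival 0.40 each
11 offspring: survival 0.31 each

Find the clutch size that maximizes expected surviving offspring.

Expected surviving offspring = c × s(c):
  c=5: 5 × 0.87 = 4.350
  c=6: 6 × 0.76 = 4.560
  c=7: 7 × 0.67 = 4.690
  c=8: 8 × 0.60 = 4.800
  c=9: 9 × 0.49 = 4.410
  c=10: 10 × 0.40 = 4.000
  c=11: 11 × 0.31 = 3.410
Maximum at c = 8 (4.800 surviving offspring).

8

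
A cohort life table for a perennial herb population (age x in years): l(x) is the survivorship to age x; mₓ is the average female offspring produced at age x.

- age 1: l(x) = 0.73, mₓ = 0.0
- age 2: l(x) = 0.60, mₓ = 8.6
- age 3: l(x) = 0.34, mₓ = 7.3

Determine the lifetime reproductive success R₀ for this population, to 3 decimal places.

R₀ = Σ l(x) mₓ:
  age 1: 0.73 × 0.0 = 0.0000
  age 2: 0.60 × 8.6 = 5.1600
  age 3: 0.34 × 7.3 = 2.4820
R₀ = 0.0000 + 5.1600 + 2.4820 = 7.6420

7.642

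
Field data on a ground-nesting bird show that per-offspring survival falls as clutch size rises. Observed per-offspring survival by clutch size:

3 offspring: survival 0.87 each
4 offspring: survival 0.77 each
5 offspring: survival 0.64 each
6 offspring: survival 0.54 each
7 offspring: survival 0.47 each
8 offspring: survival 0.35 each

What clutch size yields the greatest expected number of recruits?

Expected recruits = c × s(c):
  c=3: 3 × 0.87 = 2.610
  c=4: 4 × 0.77 = 3.080
  c=5: 5 × 0.64 = 3.200
  c=6: 6 × 0.54 = 3.240
  c=7: 7 × 0.47 = 3.290
  c=8: 8 × 0.35 = 2.800
Maximum at c = 7 (3.290 recruits).

7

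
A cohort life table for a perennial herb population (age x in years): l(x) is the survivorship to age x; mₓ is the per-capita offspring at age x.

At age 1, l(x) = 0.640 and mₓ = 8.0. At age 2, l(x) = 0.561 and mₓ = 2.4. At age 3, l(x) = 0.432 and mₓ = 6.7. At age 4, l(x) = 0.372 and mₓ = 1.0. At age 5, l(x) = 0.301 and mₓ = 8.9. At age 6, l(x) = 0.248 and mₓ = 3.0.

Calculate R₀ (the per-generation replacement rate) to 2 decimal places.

13.16

R₀ = Σ l(x) mₓ:
  age 1: 0.640 × 8.0 = 5.1200
  age 2: 0.561 × 2.4 = 1.3464
  age 3: 0.432 × 6.7 = 2.8944
  age 4: 0.372 × 1.0 = 0.3720
  age 5: 0.301 × 8.9 = 2.6789
  age 6: 0.248 × 3.0 = 0.7440
R₀ = 5.1200 + 1.3464 + 2.8944 + 0.3720 + 2.6789 + 0.7440 = 13.1557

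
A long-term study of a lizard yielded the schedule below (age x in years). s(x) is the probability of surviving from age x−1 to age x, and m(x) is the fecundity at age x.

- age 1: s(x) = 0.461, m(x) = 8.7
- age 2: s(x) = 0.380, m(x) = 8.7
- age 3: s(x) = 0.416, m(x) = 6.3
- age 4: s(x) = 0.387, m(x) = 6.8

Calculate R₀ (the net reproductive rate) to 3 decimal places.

Survivorship from birth: l_x = s_1·s_2·…·s_x.
  l_1 = 0.46100
  l_2 = 0.17518
  l_3 = 0.07287
  l_4 = 0.02820
R₀ = Σ l_x m(x):
  age 1: 0.46100 × 8.7 = 4.0107
  age 2: 0.17518 × 8.7 = 1.5241
  age 3: 0.07287 × 6.3 = 0.4591
  age 4: 0.02820 × 6.8 = 0.1918
R₀ = 4.0107 + 1.5241 + 0.4591 + 0.1918 = 6.1856

6.186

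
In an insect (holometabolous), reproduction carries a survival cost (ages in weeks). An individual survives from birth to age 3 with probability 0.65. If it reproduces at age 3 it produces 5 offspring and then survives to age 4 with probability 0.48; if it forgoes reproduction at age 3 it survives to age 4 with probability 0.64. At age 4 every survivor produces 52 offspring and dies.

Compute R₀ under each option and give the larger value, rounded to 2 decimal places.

breed at age 3: R₀ = 0.65 × (5 + 0.48 × 52) = 0.65 × 29.9600 = 19.4740
delay to age 4: R₀ = 0.65 × (0.64 × 52) = 0.65 × 33.2800 = 21.6320
Higher: delay to age 4 (21.6320).

21.63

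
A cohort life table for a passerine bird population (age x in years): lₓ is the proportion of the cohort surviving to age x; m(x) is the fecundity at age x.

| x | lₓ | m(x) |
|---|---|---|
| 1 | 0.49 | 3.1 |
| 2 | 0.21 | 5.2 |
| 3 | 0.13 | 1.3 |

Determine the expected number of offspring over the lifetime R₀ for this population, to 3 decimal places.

R₀ = Σ lₓ m(x):
  age 1: 0.49 × 3.1 = 1.5190
  age 2: 0.21 × 5.2 = 1.0920
  age 3: 0.13 × 1.3 = 0.1690
R₀ = 1.5190 + 1.0920 + 0.1690 = 2.7800

2.780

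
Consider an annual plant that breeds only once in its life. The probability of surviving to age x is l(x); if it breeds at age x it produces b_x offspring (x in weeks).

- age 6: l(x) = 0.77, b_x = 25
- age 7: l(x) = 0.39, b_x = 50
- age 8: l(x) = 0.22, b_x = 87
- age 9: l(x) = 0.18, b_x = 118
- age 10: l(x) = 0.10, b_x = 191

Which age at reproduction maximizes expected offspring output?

9

Expected offspring if breeding at age x = l(x) × b_x:
  age 6: 0.77 × 25 = 19.250
  age 7: 0.39 × 50 = 19.500
  age 8: 0.22 × 87 = 19.140
  age 9: 0.18 × 118 = 21.240
  age 10: 0.10 × 191 = 19.100
Maximum at age 9 (21.240).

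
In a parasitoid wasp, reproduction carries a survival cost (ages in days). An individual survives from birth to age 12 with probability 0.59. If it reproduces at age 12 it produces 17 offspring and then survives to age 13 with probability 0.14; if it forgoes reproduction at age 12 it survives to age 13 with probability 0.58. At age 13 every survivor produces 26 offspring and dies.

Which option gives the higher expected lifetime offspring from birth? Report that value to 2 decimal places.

breed at age 12: R₀ = 0.59 × (17 + 0.14 × 26) = 0.59 × 20.6400 = 12.1776
delay to age 13: R₀ = 0.59 × (0.58 × 26) = 0.59 × 15.0800 = 8.8972
Higher: breed at age 12 (12.1776).

12.18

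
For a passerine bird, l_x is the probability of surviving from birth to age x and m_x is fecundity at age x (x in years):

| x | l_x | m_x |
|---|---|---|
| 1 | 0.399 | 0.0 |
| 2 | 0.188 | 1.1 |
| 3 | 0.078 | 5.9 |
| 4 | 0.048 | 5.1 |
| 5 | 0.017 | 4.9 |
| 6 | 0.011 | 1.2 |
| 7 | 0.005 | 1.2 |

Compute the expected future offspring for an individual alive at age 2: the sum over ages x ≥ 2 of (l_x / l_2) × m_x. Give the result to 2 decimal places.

5.40

l_2 = 0.188. Conditional survival from age 2 to x is l_x / l_2.
  x=2: (0.188/0.188) × 1.1 = 1.1000
  x=3: (0.078/0.188) × 5.9 = 2.4479
  x=4: (0.048/0.188) × 5.1 = 1.3021
  x=5: (0.017/0.188) × 4.9 = 0.4431
  x=6: (0.011/0.188) × 1.2 = 0.0702
  x=7: (0.005/0.188) × 1.2 = 0.0319
Sum = 1.1000 + 2.4479 + 1.3021 + 0.4431 + 0.0702 + 0.0319 = 5.3952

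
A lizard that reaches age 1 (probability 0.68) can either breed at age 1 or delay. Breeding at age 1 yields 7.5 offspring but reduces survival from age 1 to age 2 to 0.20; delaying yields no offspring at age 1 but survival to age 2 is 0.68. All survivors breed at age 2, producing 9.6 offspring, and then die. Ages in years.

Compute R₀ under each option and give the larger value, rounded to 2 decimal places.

6.41

breed at age 1: R₀ = 0.68 × (7.5 + 0.20 × 9.6) = 0.68 × 9.4200 = 6.4056
delay to age 2: R₀ = 0.68 × (0.68 × 9.6) = 0.68 × 6.5280 = 4.4390
Higher: breed at age 1 (6.4056).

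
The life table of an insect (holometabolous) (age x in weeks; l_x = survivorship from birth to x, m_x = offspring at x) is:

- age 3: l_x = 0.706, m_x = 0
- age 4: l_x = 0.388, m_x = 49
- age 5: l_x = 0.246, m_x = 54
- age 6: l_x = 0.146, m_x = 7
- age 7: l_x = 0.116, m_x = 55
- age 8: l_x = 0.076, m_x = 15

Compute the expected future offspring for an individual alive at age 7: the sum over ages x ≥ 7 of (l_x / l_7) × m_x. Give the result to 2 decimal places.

l_7 = 0.116. Conditional survival from age 7 to x is l_x / l_7.
  x=7: (0.116/0.116) × 55 = 55.0000
  x=8: (0.076/0.116) × 15 = 9.8276
Sum = 55.0000 + 9.8276 = 64.8276

64.83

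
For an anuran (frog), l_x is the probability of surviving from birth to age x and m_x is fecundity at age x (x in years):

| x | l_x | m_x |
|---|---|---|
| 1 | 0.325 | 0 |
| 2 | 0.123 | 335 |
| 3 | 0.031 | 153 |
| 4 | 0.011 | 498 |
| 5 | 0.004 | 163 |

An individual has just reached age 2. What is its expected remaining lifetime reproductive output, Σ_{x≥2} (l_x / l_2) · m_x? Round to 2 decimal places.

423.40

l_2 = 0.123. Conditional survival from age 2 to x is l_x / l_2.
  x=2: (0.123/0.123) × 335 = 335.0000
  x=3: (0.031/0.123) × 153 = 38.5610
  x=4: (0.011/0.123) × 498 = 44.5366
  x=5: (0.004/0.123) × 163 = 5.3008
Sum = 335.0000 + 38.5610 + 44.5366 + 5.3008 = 423.3984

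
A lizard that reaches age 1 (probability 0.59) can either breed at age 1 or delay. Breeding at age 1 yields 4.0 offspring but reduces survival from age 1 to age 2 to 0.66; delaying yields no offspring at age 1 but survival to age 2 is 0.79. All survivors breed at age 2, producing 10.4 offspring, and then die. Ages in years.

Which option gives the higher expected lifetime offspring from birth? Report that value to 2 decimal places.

6.41

breed at age 1: R₀ = 0.59 × (4.0 + 0.66 × 10.4) = 0.59 × 10.8640 = 6.4098
delay to age 2: R₀ = 0.59 × (0.79 × 10.4) = 0.59 × 8.2160 = 4.8474
Higher: breed at age 1 (6.4098).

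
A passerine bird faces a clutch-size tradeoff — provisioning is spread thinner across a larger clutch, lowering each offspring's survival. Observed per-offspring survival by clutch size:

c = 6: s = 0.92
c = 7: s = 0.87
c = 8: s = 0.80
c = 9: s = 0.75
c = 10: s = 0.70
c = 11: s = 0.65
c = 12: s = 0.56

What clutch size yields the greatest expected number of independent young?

11

Expected independent young = c × s(c):
  c=6: 6 × 0.92 = 5.520
  c=7: 7 × 0.87 = 6.090
  c=8: 8 × 0.80 = 6.400
  c=9: 9 × 0.75 = 6.750
  c=10: 10 × 0.70 = 7.000
  c=11: 11 × 0.65 = 7.150
  c=12: 12 × 0.56 = 6.720
Maximum at c = 11 (7.150 independent young).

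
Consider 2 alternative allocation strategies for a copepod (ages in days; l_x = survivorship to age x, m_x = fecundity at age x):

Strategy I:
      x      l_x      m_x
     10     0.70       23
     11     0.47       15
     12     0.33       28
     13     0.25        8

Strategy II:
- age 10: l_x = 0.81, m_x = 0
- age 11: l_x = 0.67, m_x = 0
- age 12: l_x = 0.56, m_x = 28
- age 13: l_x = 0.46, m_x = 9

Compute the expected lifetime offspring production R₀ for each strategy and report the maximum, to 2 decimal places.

34.39

Strategy I: R₀ = 0.70×23 + 0.47×15 + 0.33×28 + 0.25×8 = 34.3900
Strategy II: R₀ = 0.81×0 + 0.67×0 + 0.56×28 + 0.46×9 = 19.8200
Highest R₀: strategy I with 34.3900.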